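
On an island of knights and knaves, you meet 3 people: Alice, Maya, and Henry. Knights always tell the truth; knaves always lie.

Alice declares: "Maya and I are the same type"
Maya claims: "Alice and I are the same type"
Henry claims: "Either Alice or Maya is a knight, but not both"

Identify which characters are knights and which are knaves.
Alice is a knight.
Maya is a knight.
Henry is a knave.

Verification:
- Alice (knight) says "Maya and I are the same type" - this is TRUE because Alice is a knight and Maya is a knight.
- Maya (knight) says "Alice and I are the same type" - this is TRUE because Maya is a knight and Alice is a knight.
- Henry (knave) says "Either Alice or Maya is a knight, but not both" - this is FALSE (a lie) because Alice is a knight and Maya is a knight.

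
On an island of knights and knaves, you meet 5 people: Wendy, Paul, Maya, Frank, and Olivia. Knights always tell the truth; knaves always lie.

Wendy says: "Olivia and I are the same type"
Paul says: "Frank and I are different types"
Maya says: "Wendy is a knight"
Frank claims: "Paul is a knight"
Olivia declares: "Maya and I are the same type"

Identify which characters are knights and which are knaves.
Wendy is a knight.
Paul is a knave.
Maya is a knight.
Frank is a knave.
Olivia is a knight.

Verification:
- Wendy (knight) says "Olivia and I are the same type" - this is TRUE because Wendy is a knight and Olivia is a knight.
- Paul (knave) says "Frank and I are different types" - this is FALSE (a lie) because Paul is a knave and Frank is a knave.
- Maya (knight) says "Wendy is a knight" - this is TRUE because Wendy is a knight.
- Frank (knave) says "Paul is a knight" - this is FALSE (a lie) because Paul is a knave.
- Olivia (knight) says "Maya and I are the same type" - this is TRUE because Olivia is a knight and Maya is a knight.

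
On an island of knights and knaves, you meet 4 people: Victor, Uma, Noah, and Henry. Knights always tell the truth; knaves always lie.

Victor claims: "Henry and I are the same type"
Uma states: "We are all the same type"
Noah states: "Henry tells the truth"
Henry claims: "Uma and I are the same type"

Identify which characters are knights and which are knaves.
Victor is a knight.
Uma is a knight.
Noah is a knight.
Henry is a knight.

Verification:
- Victor (knight) says "Henry and I are the same type" - this is TRUE because Victor is a knight and Henry is a knight.
- Uma (knight) says "We are all the same type" - this is TRUE because Victor, Uma, Noah, and Henry are knights.
- Noah (knight) says "Henry tells the truth" - this is TRUE because Henry is a knight.
- Henry (knight) says "Uma and I are the same type" - this is TRUE because Henry is a knight and Uma is a knight.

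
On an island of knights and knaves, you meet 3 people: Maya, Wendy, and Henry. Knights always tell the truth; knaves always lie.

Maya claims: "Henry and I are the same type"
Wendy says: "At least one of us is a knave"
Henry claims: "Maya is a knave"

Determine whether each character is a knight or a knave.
Maya is a knave.
Wendy is a knight.
Henry is a knight.

Verification:
- Maya (knave) says "Henry and I are the same type" - this is FALSE (a lie) because Maya is a knave and Henry is a knight.
- Wendy (knight) says "At least one of us is a knave" - this is TRUE because Maya is a knave.
- Henry (knight) says "Maya is a knave" - this is TRUE because Maya is a knave.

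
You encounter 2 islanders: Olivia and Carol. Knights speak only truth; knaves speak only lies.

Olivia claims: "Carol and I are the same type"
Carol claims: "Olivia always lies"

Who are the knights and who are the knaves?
Olivia is a knave.
Carol is a knight.

Verification:
- Olivia (knave) says "Carol and I are the same type" - this is FALSE (a lie) because Olivia is a knave and Carol is a knight.
- Carol (knight) says "Olivia always lies" - this is TRUE because Olivia is a knave.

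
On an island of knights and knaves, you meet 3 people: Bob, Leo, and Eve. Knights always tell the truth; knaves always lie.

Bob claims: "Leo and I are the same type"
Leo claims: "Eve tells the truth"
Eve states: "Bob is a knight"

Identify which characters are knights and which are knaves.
Bob is a knight.
Leo is a knight.
Eve is a knight.

Verification:
- Bob (knight) says "Leo and I are the same type" - this is TRUE because Bob is a knight and Leo is a knight.
- Leo (knight) says "Eve tells the truth" - this is TRUE because Eve is a knight.
- Eve (knight) says "Bob is a knight" - this is TRUE because Bob is a knight.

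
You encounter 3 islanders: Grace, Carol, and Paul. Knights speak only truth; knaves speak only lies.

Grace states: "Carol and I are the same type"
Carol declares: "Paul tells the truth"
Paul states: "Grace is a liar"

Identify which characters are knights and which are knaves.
Grace is a knave.
Carol is a knight.
Paul is a knight.

Verification:
- Grace (knave) says "Carol and I are the same type" - this is FALSE (a lie) because Grace is a knave and Carol is a knight.
- Carol (knight) says "Paul tells the truth" - this is TRUE because Paul is a knight.
- Paul (knight) says "Grace is a liar" - this is TRUE because Grace is a knave.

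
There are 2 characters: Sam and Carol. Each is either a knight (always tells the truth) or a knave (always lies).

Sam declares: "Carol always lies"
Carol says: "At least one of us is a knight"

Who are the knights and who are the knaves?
Sam is a knave.
Carol is a knight.

Verification:
- Sam (knave) says "Carol always lies" - this is FALSE (a lie) because Carol is a knight.
- Carol (knight) says "At least one of us is a knight" - this is TRUE because Carol is a knight.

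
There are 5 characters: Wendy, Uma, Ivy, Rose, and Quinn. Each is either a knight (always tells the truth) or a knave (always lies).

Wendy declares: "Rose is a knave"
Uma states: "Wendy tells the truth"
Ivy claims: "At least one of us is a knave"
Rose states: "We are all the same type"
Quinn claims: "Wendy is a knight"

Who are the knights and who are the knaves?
Wendy is a knight.
Uma is a knight.
Ivy is a knight.
Rose is a knave.
Quinn is a knight.

Verification:
- Wendy (knight) says "Rose is a knave" - this is TRUE because Rose is a knave.
- Uma (knight) says "Wendy tells the truth" - this is TRUE because Wendy is a knight.
- Ivy (knight) says "At least one of us is a knave" - this is TRUE because Rose is a knave.
- Rose (knave) says "We are all the same type" - this is FALSE (a lie) because Wendy, Uma, Ivy, and Quinn are knights and Rose is a knave.
- Quinn (knight) says "Wendy is a knight" - this is TRUE because Wendy is a knight.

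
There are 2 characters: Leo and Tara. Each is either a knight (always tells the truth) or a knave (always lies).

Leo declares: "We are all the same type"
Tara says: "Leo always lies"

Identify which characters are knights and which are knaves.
Leo is a knave.
Tara is a knight.

Verification:
- Leo (knave) says "We are all the same type" - this is FALSE (a lie) because Tara is a knight and Leo is a knave.
- Tara (knight) says "Leo always lies" - this is TRUE because Leo is a knave.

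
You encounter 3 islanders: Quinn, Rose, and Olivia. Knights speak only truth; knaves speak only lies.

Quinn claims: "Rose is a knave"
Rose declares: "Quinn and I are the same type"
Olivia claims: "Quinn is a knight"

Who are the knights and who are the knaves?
Quinn is a knight.
Rose is a knave.
Olivia is a knight.

Verification:
- Quinn (knight) says "Rose is a knave" - this is TRUE because Rose is a knave.
- Rose (knave) says "Quinn and I are the same type" - this is FALSE (a lie) because Rose is a knave and Quinn is a knight.
- Olivia (knight) says "Quinn is a knight" - this is TRUE because Quinn is a knight.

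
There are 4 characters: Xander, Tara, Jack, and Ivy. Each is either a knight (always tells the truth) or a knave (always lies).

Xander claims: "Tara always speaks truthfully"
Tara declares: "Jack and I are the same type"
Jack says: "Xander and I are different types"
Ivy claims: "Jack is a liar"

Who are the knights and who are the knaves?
Xander is a knave.
Tara is a knave.
Jack is a knight.
Ivy is a knave.

Verification:
- Xander (knave) says "Tara always speaks truthfully" - this is FALSE (a lie) because Tara is a knave.
- Tara (knave) says "Jack and I are the same type" - this is FALSE (a lie) because Tara is a knave and Jack is a knight.
- Jack (knight) says "Xander and I are different types" - this is TRUE because Jack is a knight and Xander is a knave.
- Ivy (knave) says "Jack is a liar" - this is FALSE (a lie) because Jack is a knight.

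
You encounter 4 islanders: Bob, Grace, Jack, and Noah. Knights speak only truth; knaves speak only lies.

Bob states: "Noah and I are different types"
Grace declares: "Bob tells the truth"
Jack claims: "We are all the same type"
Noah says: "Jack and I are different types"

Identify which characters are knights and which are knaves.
Bob is a knight.
Grace is a knight.
Jack is a knave.
Noah is a knave.

Verification:
- Bob (knight) says "Noah and I are different types" - this is TRUE because Bob is a knight and Noah is a knave.
- Grace (knight) says "Bob tells the truth" - this is TRUE because Bob is a knight.
- Jack (knave) says "We are all the same type" - this is FALSE (a lie) because Bob and Grace are knights and Jack and Noah are knaves.
- Noah (knave) says "Jack and I are different types" - this is FALSE (a lie) because Noah is a knave and Jack is a knave.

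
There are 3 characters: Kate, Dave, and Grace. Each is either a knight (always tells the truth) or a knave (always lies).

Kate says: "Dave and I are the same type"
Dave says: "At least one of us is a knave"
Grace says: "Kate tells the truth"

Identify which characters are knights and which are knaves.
Kate is a knave.
Dave is a knight.
Grace is a knave.

Verification:
- Kate (knave) says "Dave and I are the same type" - this is FALSE (a lie) because Kate is a knave and Dave is a knight.
- Dave (knight) says "At least one of us is a knave" - this is TRUE because Kate and Grace are knaves.
- Grace (knave) says "Kate tells the truth" - this is FALSE (a lie) because Kate is a knave.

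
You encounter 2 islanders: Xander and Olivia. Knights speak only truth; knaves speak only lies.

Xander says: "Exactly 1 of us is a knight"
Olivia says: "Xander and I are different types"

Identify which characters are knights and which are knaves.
Xander is a knave.
Olivia is a knave.

Verification:
- Xander (knave) says "Exactly 1 of us is a knight" - this is FALSE (a lie) because there are 0 knights.
- Olivia (knave) says "Xander and I are different types" - this is FALSE (a lie) because Olivia is a knave and Xander is a knave.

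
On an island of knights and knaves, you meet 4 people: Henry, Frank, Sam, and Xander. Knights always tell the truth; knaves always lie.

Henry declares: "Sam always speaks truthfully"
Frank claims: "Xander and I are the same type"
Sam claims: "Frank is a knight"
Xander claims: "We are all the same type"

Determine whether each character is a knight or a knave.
Henry is a knight.
Frank is a knight.
Sam is a knight.
Xander is a knight.

Verification:
- Henry (knight) says "Sam always speaks truthfully" - this is TRUE because Sam is a knight.
- Frank (knight) says "Xander and I are the same type" - this is TRUE because Frank is a knight and Xander is a knight.
- Sam (knight) says "Frank is a knight" - this is TRUE because Frank is a knight.
- Xander (knight) says "We are all the same type" - this is TRUE because Henry, Frank, Sam, and Xander are knights.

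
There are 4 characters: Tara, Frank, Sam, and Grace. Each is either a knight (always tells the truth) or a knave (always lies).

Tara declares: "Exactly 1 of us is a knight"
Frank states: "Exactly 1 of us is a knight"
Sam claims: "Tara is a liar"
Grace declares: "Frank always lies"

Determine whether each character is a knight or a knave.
Tara is a knave.
Frank is a knave.
Sam is a knight.
Grace is a knight.

Verification:
- Tara (knave) says "Exactly 1 of us is a knight" - this is FALSE (a lie) because there are 2 knights.
- Frank (knave) says "Exactly 1 of us is a knight" - this is FALSE (a lie) because there are 2 knights.
- Sam (knight) says "Tara is a liar" - this is TRUE because Tara is a knave.
- Grace (knight) says "Frank always lies" - this is TRUE because Frank is a knave.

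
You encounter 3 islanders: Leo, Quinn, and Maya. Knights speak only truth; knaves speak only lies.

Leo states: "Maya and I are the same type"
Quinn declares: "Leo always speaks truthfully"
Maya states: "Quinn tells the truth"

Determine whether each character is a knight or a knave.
Leo is a knight.
Quinn is a knight.
Maya is a knight.

Verification:
- Leo (knight) says "Maya and I are the same type" - this is TRUE because Leo is a knight and Maya is a knight.
- Quinn (knight) says "Leo always speaks truthfully" - this is TRUE because Leo is a knight.
- Maya (knight) says "Quinn tells the truth" - this is TRUE because Quinn is a knight.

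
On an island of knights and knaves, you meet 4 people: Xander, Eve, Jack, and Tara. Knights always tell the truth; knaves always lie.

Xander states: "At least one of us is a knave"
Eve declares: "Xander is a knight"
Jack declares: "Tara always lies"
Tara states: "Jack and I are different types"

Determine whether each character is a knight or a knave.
Xander is a knight.
Eve is a knight.
Jack is a knave.
Tara is a knight.

Verification:
- Xander (knight) says "At least one of us is a knave" - this is TRUE because Jack is a knave.
- Eve (knight) says "Xander is a knight" - this is TRUE because Xander is a knight.
- Jack (knave) says "Tara always lies" - this is FALSE (a lie) because Tara is a knight.
- Tara (knight) says "Jack and I are different types" - this is TRUE because Tara is a knight and Jack is a knave.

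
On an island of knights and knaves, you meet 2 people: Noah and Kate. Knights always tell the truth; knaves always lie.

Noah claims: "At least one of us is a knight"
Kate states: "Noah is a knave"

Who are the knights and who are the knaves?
Noah is a knight.
Kate is a knave.

Verification:
- Noah (knight) says "At least one of us is a knight" - this is TRUE because Noah is a knight.
- Kate (knave) says "Noah is a knave" - this is FALSE (a lie) because Noah is a knight.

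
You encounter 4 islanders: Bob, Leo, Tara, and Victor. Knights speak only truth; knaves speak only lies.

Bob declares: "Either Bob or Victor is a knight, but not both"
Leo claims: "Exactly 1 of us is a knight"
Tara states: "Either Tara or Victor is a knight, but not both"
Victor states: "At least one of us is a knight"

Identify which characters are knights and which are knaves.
Bob is a knave.
Leo is a knave.
Tara is a knave.
Victor is a knave.

Verification:
- Bob (knave) says "Either Bob or Victor is a knight, but not both" - this is FALSE (a lie) because Bob is a knave and Victor is a knave.
- Leo (knave) says "Exactly 1 of us is a knight" - this is FALSE (a lie) because there are 0 knights.
- Tara (knave) says "Either Tara or Victor is a knight, but not both" - this is FALSE (a lie) because Tara is a knave and Victor is a knave.
- Victor (knave) says "At least one of us is a knight" - this is FALSE (a lie) because no one is a knight.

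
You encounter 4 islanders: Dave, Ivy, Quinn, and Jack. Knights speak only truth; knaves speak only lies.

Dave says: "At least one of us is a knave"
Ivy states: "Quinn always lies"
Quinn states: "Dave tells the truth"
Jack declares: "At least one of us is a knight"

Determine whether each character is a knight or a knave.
Dave is a knight.
Ivy is a knave.
Quinn is a knight.
Jack is a knight.

Verification:
- Dave (knight) says "At least one of us is a knave" - this is TRUE because Ivy is a knave.
- Ivy (knave) says "Quinn always lies" - this is FALSE (a lie) because Quinn is a knight.
- Quinn (knight) says "Dave tells the truth" - this is TRUE because Dave is a knight.
- Jack (knight) says "At least one of us is a knight" - this is TRUE because Dave, Quinn, and Jack are knights.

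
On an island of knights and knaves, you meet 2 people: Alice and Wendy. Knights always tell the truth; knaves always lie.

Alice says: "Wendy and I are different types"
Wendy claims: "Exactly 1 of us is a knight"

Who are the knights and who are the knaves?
Alice is a knave.
Wendy is a knave.

Verification:
- Alice (knave) says "Wendy and I are different types" - this is FALSE (a lie) because Alice is a knave and Wendy is a knave.
- Wendy (knave) says "Exactly 1 of us is a knight" - this is FALSE (a lie) because there are 0 knights.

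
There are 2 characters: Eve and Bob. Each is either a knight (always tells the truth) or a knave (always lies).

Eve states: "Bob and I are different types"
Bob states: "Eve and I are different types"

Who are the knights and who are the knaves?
Eve is a knave.
Bob is a knave.

Verification:
- Eve (knave) says "Bob and I are different types" - this is FALSE (a lie) because Eve is a knave and Bob is a knave.
- Bob (knave) says "Eve and I are different types" - this is FALSE (a lie) because Bob is a knave and Eve is a knave.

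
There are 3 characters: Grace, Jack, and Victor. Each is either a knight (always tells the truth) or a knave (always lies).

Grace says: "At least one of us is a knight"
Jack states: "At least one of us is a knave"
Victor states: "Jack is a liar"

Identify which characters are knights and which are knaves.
Grace is a knight.
Jack is a knight.
Victor is a knave.

Verification:
- Grace (knight) says "At least one of us is a knight" - this is TRUE because Grace and Jack are knights.
- Jack (knight) says "At least one of us is a knave" - this is TRUE because Victor is a knave.
- Victor (knave) says "Jack is a liar" - this is FALSE (a lie) because Jack is a knight.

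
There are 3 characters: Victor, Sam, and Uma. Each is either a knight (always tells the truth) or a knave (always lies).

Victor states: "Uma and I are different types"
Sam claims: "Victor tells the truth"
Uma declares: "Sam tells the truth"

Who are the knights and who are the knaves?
Victor is a knave.
Sam is a knave.
Uma is a knave.

Verification:
- Victor (knave) says "Uma and I are different types" - this is FALSE (a lie) because Victor is a knave and Uma is a knave.
- Sam (knave) says "Victor tells the truth" - this is FALSE (a lie) because Victor is a knave.
- Uma (knave) says "Sam tells the truth" - this is FALSE (a lie) because Sam is a knave.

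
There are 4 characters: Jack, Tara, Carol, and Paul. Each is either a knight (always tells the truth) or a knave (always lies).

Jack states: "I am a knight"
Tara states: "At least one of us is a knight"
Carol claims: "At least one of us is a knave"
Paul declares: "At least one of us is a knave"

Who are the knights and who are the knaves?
Jack is a knave.
Tara is a knight.
Carol is a knight.
Paul is a knight.

Verification:
- Jack (knave) says "I am a knight" - this is FALSE (a lie) because Jack is a knave.
- Tara (knight) says "At least one of us is a knight" - this is TRUE because Tara, Carol, and Paul are knights.
- Carol (knight) says "At least one of us is a knave" - this is TRUE because Jack is a knave.
- Paul (knight) says "At least one of us is a knave" - this is TRUE because Jack is a knave.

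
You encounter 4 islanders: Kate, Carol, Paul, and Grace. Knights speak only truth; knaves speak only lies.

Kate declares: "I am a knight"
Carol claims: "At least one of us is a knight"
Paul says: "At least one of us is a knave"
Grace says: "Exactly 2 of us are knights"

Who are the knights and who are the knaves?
Kate is a knight.
Carol is a knight.
Paul is a knight.
Grace is a knave.

Verification:
- Kate (knight) says "I am a knight" - this is TRUE because Kate is a knight.
- Carol (knight) says "At least one of us is a knight" - this is TRUE because Kate, Carol, and Paul are knights.
- Paul (knight) says "At least one of us is a knave" - this is TRUE because Grace is a knave.
- Grace (knave) says "Exactly 2 of us are knights" - this is FALSE (a lie) because there are 3 knights.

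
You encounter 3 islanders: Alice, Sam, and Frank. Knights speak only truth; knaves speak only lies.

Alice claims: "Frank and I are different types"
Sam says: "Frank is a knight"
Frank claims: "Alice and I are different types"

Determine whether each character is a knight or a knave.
Alice is a knave.
Sam is a knave.
Frank is a knave.

Verification:
- Alice (knave) says "Frank and I are different types" - this is FALSE (a lie) because Alice is a knave and Frank is a knave.
- Sam (knave) says "Frank is a knight" - this is FALSE (a lie) because Frank is a knave.
- Frank (knave) says "Alice and I are different types" - this is FALSE (a lie) because Frank is a knave and Alice is a knave.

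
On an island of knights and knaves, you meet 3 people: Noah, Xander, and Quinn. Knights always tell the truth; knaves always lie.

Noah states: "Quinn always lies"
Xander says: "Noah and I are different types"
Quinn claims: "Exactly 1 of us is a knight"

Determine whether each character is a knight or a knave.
Noah is a knave.
Xander is a knave.
Quinn is a knight.

Verification:
- Noah (knave) says "Quinn always lies" - this is FALSE (a lie) because Quinn is a knight.
- Xander (knave) says "Noah and I are different types" - this is FALSE (a lie) because Xander is a knave and Noah is a knave.
- Quinn (knight) says "Exactly 1 of us is a knight" - this is TRUE because there are 1 knights.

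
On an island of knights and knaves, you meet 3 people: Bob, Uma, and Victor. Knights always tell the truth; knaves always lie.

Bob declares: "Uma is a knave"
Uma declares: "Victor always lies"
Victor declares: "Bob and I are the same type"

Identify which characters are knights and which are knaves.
Bob is a knight.
Uma is a knave.
Victor is a knight.

Verification:
- Bob (knight) says "Uma is a knave" - this is TRUE because Uma is a knave.
- Uma (knave) says "Victor always lies" - this is FALSE (a lie) because Victor is a knight.
- Victor (knight) says "Bob and I are the same type" - this is TRUE because Victor is a knight and Bob is a knight.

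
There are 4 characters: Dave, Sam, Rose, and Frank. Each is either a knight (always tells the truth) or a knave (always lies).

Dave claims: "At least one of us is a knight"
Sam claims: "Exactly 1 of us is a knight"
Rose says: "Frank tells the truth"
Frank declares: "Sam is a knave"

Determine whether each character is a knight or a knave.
Dave is a knight.
Sam is a knave.
Rose is a knight.
Frank is a knight.

Verification:
- Dave (knight) says "At least one of us is a knight" - this is TRUE because Dave, Rose, and Frank are knights.
- Sam (knave) says "Exactly 1 of us is a knight" - this is FALSE (a lie) because there are 3 knights.
- Rose (knight) says "Frank tells the truth" - this is TRUE because Frank is a knight.
- Frank (knight) says "Sam is a knave" - this is TRUE because Sam is a knave.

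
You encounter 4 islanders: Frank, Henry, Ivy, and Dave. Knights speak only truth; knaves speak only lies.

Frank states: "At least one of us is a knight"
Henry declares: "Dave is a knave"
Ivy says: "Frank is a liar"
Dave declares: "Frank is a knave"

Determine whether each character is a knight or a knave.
Frank is a knight.
Henry is a knight.
Ivy is a knave.
Dave is a knave.

Verification:
- Frank (knight) says "At least one of us is a knight" - this is TRUE because Frank and Henry are knights.
- Henry (knight) says "Dave is a knave" - this is TRUE because Dave is a knave.
- Ivy (knave) says "Frank is a liar" - this is FALSE (a lie) because Frank is a knight.
- Dave (knave) says "Frank is a knave" - this is FALSE (a lie) because Frank is a knight.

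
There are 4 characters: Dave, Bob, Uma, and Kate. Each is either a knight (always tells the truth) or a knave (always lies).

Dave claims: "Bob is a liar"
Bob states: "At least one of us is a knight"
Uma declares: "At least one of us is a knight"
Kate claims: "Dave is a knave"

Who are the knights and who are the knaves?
Dave is a knave.
Bob is a knight.
Uma is a knight.
Kate is a knight.

Verification:
- Dave (knave) says "Bob is a liar" - this is FALSE (a lie) because Bob is a knight.
- Bob (knight) says "At least one of us is a knight" - this is TRUE because Bob, Uma, and Kate are knights.
- Uma (knight) says "At least one of us is a knight" - this is TRUE because Bob, Uma, and Kate are knights.
- Kate (knight) says "Dave is a knave" - this is TRUE because Dave is a knave.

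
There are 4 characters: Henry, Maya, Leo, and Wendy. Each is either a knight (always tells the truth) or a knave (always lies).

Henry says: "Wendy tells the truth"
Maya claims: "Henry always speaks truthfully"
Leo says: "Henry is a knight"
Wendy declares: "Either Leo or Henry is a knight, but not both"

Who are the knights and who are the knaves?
Henry is a knave.
Maya is a knave.
Leo is a knave.
Wendy is a knave.

Verification:
- Henry (knave) says "Wendy tells the truth" - this is FALSE (a lie) because Wendy is a knave.
- Maya (knave) says "Henry always speaks truthfully" - this is FALSE (a lie) because Henry is a knave.
- Leo (knave) says "Henry is a knight" - this is FALSE (a lie) because Henry is a knave.
- Wendy (knave) says "Either Leo or Henry is a knight, but not both" - this is FALSE (a lie) because Leo is a knave and Henry is a knave.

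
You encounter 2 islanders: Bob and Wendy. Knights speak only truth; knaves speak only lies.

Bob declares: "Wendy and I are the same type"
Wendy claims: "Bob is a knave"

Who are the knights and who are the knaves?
Bob is a knave.
Wendy is a knight.

Verification:
- Bob (knave) says "Wendy and I are the same type" - this is FALSE (a lie) because Bob is a knave and Wendy is a knight.
- Wendy (knight) says "Bob is a knave" - this is TRUE because Bob is a knave.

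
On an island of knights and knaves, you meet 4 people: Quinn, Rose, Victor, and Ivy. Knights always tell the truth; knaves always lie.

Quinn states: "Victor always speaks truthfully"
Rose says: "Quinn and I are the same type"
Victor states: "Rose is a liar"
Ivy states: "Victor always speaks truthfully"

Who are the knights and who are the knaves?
Quinn is a knight.
Rose is a knave.
Victor is a knight.
Ivy is a knight.

Verification:
- Quinn (knight) says "Victor always speaks truthfully" - this is TRUE because Victor is a knight.
- Rose (knave) says "Quinn and I are the same type" - this is FALSE (a lie) because Rose is a knave and Quinn is a knight.
- Victor (knight) says "Rose is a liar" - this is TRUE because Rose is a knave.
- Ivy (knight) says "Victor always speaks truthfully" - this is TRUE because Victor is a knight.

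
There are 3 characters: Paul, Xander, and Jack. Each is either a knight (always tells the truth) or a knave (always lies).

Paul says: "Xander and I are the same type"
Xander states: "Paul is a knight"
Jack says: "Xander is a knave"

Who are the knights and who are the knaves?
Paul is a knight.
Xander is a knight.
Jack is a knave.

Verification:
- Paul (knight) says "Xander and I are the same type" - this is TRUE because Paul is a knight and Xander is a knight.
- Xander (knight) says "Paul is a knight" - this is TRUE because Paul is a knight.
- Jack (knave) says "Xander is a knave" - this is FALSE (a lie) because Xander is a knight.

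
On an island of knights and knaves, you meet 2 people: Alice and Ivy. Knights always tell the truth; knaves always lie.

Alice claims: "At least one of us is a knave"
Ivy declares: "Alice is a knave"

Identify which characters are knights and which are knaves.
Alice is a knight.
Ivy is a knave.

Verification:
- Alice (knight) says "At least one of us is a knave" - this is TRUE because Ivy is a knave.
- Ivy (knave) says "Alice is a knave" - this is FALSE (a lie) because Alice is a knight.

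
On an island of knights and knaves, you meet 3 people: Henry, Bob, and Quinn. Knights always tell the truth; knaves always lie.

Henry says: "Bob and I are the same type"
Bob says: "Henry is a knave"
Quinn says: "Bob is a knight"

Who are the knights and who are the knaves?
Henry is a knave.
Bob is a knight.
Quinn is a knight.

Verification:
- Henry (knave) says "Bob and I are the same type" - this is FALSE (a lie) because Henry is a knave and Bob is a knight.
- Bob (knight) says "Henry is a knave" - this is TRUE because Henry is a knave.
- Quinn (knight) says "Bob is a knight" - this is TRUE because Bob is a knight.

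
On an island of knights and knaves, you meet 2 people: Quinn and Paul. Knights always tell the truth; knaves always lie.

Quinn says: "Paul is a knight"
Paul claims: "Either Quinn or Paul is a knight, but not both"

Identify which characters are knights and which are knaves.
Quinn is a knave.
Paul is a knave.

Verification:
- Quinn (knave) says "Paul is a knight" - this is FALSE (a lie) because Paul is a knave.
- Paul (knave) says "Either Quinn or Paul is a knight, but not both" - this is FALSE (a lie) because Quinn is a knave and Paul is a knave.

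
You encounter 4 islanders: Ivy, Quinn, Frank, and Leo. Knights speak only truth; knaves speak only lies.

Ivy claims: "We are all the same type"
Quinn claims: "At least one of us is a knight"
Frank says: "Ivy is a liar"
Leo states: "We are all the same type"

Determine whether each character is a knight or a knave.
Ivy is a knave.
Quinn is a knight.
Frank is a knight.
Leo is a knave.

Verification:
- Ivy (knave) says "We are all the same type" - this is FALSE (a lie) because Quinn and Frank are knights and Ivy and Leo are knaves.
- Quinn (knight) says "At least one of us is a knight" - this is TRUE because Quinn and Frank are knights.
- Frank (knight) says "Ivy is a liar" - this is TRUE because Ivy is a knave.
- Leo (knave) says "We are all the same type" - this is FALSE (a lie) because Quinn and Frank are knights and Ivy and Leo are knaves.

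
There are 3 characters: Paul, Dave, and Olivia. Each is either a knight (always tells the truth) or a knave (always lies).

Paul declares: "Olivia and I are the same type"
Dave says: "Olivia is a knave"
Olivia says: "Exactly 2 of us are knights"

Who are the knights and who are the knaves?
Paul is a knight.
Dave is a knave.
Olivia is a knight.

Verification:
- Paul (knight) says "Olivia and I are the same type" - this is TRUE because Paul is a knight and Olivia is a knight.
- Dave (knave) says "Olivia is a knave" - this is FALSE (a lie) because Olivia is a knight.
- Olivia (knight) says "Exactly 2 of us are knights" - this is TRUE because there are 2 knights.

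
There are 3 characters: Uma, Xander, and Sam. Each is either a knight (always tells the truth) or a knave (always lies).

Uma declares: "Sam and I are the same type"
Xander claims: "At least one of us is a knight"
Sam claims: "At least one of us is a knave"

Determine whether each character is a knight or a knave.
Uma is a knave.
Xander is a knight.
Sam is a knight.

Verification:
- Uma (knave) says "Sam and I are the same type" - this is FALSE (a lie) because Uma is a knave and Sam is a knight.
- Xander (knight) says "At least one of us is a knight" - this is TRUE because Xander and Sam are knights.
- Sam (knight) says "At least one of us is a knave" - this is TRUE because Uma is a knave.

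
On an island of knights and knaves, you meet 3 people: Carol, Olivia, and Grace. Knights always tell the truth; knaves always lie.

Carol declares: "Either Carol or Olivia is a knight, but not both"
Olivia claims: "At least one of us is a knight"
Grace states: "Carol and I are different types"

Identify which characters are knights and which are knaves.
Carol is a knave.
Olivia is a knave.
Grace is a knave.

Verification:
- Carol (knave) says "Either Carol or Olivia is a knight, but not both" - this is FALSE (a lie) because Carol is a knave and Olivia is a knave.
- Olivia (knave) says "At least one of us is a knight" - this is FALSE (a lie) because no one is a knight.
- Grace (knave) says "Carol and I are different types" - this is FALSE (a lie) because Grace is a knave and Carol is a knave.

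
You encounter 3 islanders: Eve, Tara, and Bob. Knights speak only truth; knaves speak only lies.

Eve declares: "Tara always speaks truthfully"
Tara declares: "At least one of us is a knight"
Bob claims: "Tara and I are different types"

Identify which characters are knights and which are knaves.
Eve is a knave.
Tara is a knave.
Bob is a knave.

Verification:
- Eve (knave) says "Tara always speaks truthfully" - this is FALSE (a lie) because Tara is a knave.
- Tara (knave) says "At least one of us is a knight" - this is FALSE (a lie) because no one is a knight.
- Bob (knave) says "Tara and I are different types" - this is FALSE (a lie) because Bob is a knave and Tara is a knave.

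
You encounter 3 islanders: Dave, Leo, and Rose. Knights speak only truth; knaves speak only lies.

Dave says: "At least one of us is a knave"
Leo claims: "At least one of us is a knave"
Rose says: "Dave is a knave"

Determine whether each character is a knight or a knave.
Dave is a knight.
Leo is a knight.
Rose is a knave.

Verification:
- Dave (knight) says "At least one of us is a knave" - this is TRUE because Rose is a knave.
- Leo (knight) says "At least one of us is a knave" - this is TRUE because Rose is a knave.
- Rose (knave) says "Dave is a knave" - this is FALSE (a lie) because Dave is a knight.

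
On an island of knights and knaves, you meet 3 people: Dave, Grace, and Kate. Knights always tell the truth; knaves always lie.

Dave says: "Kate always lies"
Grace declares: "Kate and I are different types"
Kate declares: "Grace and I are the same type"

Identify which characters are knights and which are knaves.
Dave is a knight.
Grace is a knight.
Kate is a knave.

Verification:
- Dave (knight) says "Kate always lies" - this is TRUE because Kate is a knave.
- Grace (knight) says "Kate and I are different types" - this is TRUE because Grace is a knight and Kate is a knave.
- Kate (knave) says "Grace and I are the same type" - this is FALSE (a lie) because Kate is a knave and Grace is a knight.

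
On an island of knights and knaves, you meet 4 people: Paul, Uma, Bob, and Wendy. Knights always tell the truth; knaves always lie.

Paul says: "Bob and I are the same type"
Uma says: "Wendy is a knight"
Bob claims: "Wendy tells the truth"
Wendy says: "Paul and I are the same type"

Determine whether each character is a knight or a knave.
Paul is a knight.
Uma is a knight.
Bob is a knight.
Wendy is a knight.

Verification:
- Paul (knight) says "Bob and I are the same type" - this is TRUE because Paul is a knight and Bob is a knight.
- Uma (knight) says "Wendy is a knight" - this is TRUE because Wendy is a knight.
- Bob (knight) says "Wendy tells the truth" - this is TRUE because Wendy is a knight.
- Wendy (knight) says "Paul and I are the same type" - this is TRUE because Wendy is a knight and Paul is a knight.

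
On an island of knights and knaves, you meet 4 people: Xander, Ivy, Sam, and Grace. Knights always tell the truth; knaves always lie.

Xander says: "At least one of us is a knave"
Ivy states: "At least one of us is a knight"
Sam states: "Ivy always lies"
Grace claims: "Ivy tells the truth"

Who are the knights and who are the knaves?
Xander is a knight.
Ivy is a knight.
Sam is a knave.
Grace is a knight.

Verification:
- Xander (knight) says "At least one of us is a knave" - this is TRUE because Sam is a knave.
- Ivy (knight) says "At least one of us is a knight" - this is TRUE because Xander, Ivy, and Grace are knights.
- Sam (knave) says "Ivy always lies" - this is FALSE (a lie) because Ivy is a knight.
- Grace (knight) says "Ivy tells the truth" - this is TRUE because Ivy is a knight.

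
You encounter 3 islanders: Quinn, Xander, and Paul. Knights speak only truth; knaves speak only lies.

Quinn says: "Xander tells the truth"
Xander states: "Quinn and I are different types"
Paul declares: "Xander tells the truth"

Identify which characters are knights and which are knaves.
Quinn is a knave.
Xander is a knave.
Paul is a knave.

Verification:
- Quinn (knave) says "Xander tells the truth" - this is FALSE (a lie) because Xander is a knave.
- Xander (knave) says "Quinn and I are different types" - this is FALSE (a lie) because Xander is a knave and Quinn is a knave.
- Paul (knave) says "Xander tells the truth" - this is FALSE (a lie) because Xander is a knave.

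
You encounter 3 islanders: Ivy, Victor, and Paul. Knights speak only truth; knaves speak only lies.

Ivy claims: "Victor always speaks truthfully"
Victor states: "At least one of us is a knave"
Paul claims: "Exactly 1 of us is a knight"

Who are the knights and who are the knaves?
Ivy is a knight.
Victor is a knight.
Paul is a knave.

Verification:
- Ivy (knight) says "Victor always speaks truthfully" - this is TRUE because Victor is a knight.
- Victor (knight) says "At least one of us is a knave" - this is TRUE because Paul is a knave.
- Paul (knave) says "Exactly 1 of us is a knight" - this is FALSE (a lie) because there are 2 knights.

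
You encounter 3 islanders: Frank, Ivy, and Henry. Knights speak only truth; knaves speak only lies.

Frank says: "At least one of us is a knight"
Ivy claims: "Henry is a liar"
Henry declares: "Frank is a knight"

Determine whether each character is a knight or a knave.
Frank is a knight.
Ivy is a knave.
Henry is a knight.

Verification:
- Frank (knight) says "At least one of us is a knight" - this is TRUE because Frank and Henry are knights.
- Ivy (knave) says "Henry is a liar" - this is FALSE (a lie) because Henry is a knight.
- Henry (knight) says "Frank is a knight" - this is TRUE because Frank is a knight.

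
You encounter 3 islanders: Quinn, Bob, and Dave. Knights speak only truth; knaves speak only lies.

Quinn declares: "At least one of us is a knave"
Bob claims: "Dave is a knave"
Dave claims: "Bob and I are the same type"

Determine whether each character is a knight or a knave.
Quinn is a knight.
Bob is a knight.
Dave is a knave.

Verification:
- Quinn (knight) says "At least one of us is a knave" - this is TRUE because Dave is a knave.
- Bob (knight) says "Dave is a knave" - this is TRUE because Dave is a knave.
- Dave (knave) says "Bob and I are the same type" - this is FALSE (a lie) because Dave is a knave and Bob is a knight.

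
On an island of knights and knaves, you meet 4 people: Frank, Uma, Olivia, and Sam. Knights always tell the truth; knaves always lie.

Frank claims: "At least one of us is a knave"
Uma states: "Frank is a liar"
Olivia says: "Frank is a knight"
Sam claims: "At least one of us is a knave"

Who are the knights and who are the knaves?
Frank is a knight.
Uma is a knave.
Olivia is a knight.
Sam is a knight.

Verification:
- Frank (knight) says "At least one of us is a knave" - this is TRUE because Uma is a knave.
- Uma (knave) says "Frank is a liar" - this is FALSE (a lie) because Frank is a knight.
- Olivia (knight) says "Frank is a knight" - this is TRUE because Frank is a knight.
- Sam (knight) says "At least one of us is a knave" - this is TRUE because Uma is a knave.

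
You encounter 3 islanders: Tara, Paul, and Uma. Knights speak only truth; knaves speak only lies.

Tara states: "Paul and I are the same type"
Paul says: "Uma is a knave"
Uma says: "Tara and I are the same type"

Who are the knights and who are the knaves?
Tara is a knight.
Paul is a knight.
Uma is a knave.

Verification:
- Tara (knight) says "Paul and I are the same type" - this is TRUE because Tara is a knight and Paul is a knight.
- Paul (knight) says "Uma is a knave" - this is TRUE because Uma is a knave.
- Uma (knave) says "Tara and I are the same type" - this is FALSE (a lie) because Uma is a knave and Tara is a knight.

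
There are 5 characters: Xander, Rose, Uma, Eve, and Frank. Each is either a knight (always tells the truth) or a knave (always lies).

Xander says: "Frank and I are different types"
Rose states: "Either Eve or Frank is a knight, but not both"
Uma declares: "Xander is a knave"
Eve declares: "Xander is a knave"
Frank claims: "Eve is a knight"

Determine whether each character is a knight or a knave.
Xander is a knight.
Rose is a knave.
Uma is a knave.
Eve is a knave.
Frank is a knave.

Verification:
- Xander (knight) says "Frank and I are different types" - this is TRUE because Xander is a knight and Frank is a knave.
- Rose (knave) says "Either Eve or Frank is a knight, but not both" - this is FALSE (a lie) because Eve is a knave and Frank is a knave.
- Uma (knave) says "Xander is a knave" - this is FALSE (a lie) because Xander is a knight.
- Eve (knave) says "Xander is a knave" - this is FALSE (a lie) because Xander is a knight.
- Frank (knave) says "Eve is a knight" - this is FALSE (a lie) because Eve is a knave.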